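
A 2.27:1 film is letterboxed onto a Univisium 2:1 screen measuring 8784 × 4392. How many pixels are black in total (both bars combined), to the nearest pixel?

4588731 pixels

2.27:1 is wider than Univisium 2:1, so it spans the full width.
That makes the image 3869.6035 px tall (8784 / 2.270).
Leftover height: 4392 − 3869.6035 = 522.3965 px.
Bar area = 522.3965 × 8784 ≈ 4588731 px.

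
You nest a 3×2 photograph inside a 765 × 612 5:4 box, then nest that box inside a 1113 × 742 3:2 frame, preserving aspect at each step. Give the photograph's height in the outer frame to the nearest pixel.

3×2 in 765×612: fills the width, so the photograph is 765.00 × 510.00.
Second fit — the 5:4 canvas into 1113×742 spans the height: 927.50 × 742.00 (×1.2124 from 765×612).
Applying the same ×1.2124: 510.00 → 618.33.

618 px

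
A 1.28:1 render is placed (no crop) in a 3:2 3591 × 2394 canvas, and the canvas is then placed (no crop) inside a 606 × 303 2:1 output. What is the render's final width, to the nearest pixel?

388 px

First fit — 1.28:1 into 3591×2394 spans the height: 3064.32 × 2394.00.
3:2 in 606×303: fills the height, so the intermediate becomes 454.50 × 303.00 — a scale of ×0.1266.
The render scales with it: width 3064.32 × 0.1266 ≈ 387.84.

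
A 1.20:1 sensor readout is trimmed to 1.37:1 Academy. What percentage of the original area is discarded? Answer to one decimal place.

12.4%

1.37:1 Academy is wider than 1.20:1, so the crop keeps the full width and trims the height.
Area ratio = (1.200)/(1.370) = 87.59%; the remaining 12.41% is cropped out.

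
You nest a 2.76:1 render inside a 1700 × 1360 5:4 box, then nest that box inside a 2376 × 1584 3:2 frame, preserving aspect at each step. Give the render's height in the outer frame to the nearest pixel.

Inside the 1700×1360 canvas the render is width-limited at 1700.00 × 615.94.
5:4 in 2376×1584: fills the height, so the intermediate becomes 1980.00 × 1584.00 — a scale of ×1.1647.
So the render's height is 615.94 × 1.1647 ≈ 717.39.

717 px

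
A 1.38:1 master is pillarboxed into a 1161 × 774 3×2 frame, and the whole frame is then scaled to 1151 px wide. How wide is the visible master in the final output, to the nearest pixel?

1059 px

Fitted into 1161×774, the master spans the height; its width is 774 × 1.380 ≈ 1068.12 px.
Scaling 1161 → 1151 is ×0.9914, so the width becomes 1068.12 × 0.9914 ≈ 1058.92 px.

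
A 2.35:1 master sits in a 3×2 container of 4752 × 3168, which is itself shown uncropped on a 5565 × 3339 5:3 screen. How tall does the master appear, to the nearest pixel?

2.35:1 in 4752×3168: fills the width, so the master is 4752.00 × 2022.13.
The 3×2 canvas is height-limited in 5565×3339, giving 5008.50 × 3339.00; scale factor 1.0540.
So the master's height is 2022.13 × 1.0540 ≈ 2131.28.

2131 px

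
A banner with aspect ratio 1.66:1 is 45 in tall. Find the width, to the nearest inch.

45 × 1.660 = 74.70.

75 in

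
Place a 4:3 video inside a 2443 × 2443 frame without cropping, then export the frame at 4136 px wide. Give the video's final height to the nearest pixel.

3102 px

In the 2443×2443 frame the video fills the width: height = 2443 × 3/4 ≈ 1832.25 px.
Resizing to 4136 px wide multiplies everything by 1.6930: 1832.25 → 3102.00 px.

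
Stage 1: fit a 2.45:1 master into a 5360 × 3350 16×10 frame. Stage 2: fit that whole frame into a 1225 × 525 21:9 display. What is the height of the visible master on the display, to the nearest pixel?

343 px

Inside the 5360×3350 canvas the master is width-limited at 5360.00 × 2187.76.
16×10 in 1225×525: fills the height, so the intermediate becomes 840.00 × 525.00 — a scale of ×0.1567.
Applying the same ×0.1567: 2187.76 → 342.86.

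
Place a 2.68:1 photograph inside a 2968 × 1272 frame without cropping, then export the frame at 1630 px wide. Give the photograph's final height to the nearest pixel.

608 px

At 2968×1272 the photograph is width-limited, so height = 2968 / 2.680 ≈ 1107.46 px.
Resizing to 1630 px wide multiplies everything by 0.5492: 1107.46 → 608.21 px.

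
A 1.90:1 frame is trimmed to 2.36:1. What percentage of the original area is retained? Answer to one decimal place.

Going from 1.90:1 to 2.36:1 means cutting height while keeping width.
Area ratio = (1.900)/(2.360) = 80.51% retained.

80.5%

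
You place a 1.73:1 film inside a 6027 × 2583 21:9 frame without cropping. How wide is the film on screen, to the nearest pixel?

1.73:1 is narrower than 21:9, so it spans the full height.
Content width = 2583 × 1.730 ≈ 4468.59 px.

4469 px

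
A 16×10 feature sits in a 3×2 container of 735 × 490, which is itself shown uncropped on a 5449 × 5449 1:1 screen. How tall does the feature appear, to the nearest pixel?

3406 px

16×10 in 735×490: fills the width, so the feature is 735.00 × 459.38.
Second fit — the 3×2 canvas into 5449×5449 spans the width: 5449.00 × 3632.67 (×7.4136 from 735×490).
The feature scales with it: height 459.38 × 7.4136 ≈ 3405.62.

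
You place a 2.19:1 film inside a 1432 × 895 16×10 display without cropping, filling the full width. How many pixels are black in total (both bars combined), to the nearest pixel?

Content height = 1432 / 2.190 ≈ 653.8813 px.
Black = 895 − 653.8813 = 241.1187 px.
Bar area = 241.1187 × 1432 ≈ 345282 px.

345282 pixels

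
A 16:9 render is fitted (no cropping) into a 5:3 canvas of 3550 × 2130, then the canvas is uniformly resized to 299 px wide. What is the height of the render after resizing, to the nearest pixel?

168 px

Fitted into 3550×2130, the render spans the width; its height is 3550 × 9/16 ≈ 1996.88 px.
Resizing to 299 px wide multiplies everything by 0.0842: 1996.88 → 168.19 px.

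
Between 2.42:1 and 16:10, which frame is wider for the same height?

2.42 and 16:10 = 1.6; 2.42 > 1.6.

2.42:1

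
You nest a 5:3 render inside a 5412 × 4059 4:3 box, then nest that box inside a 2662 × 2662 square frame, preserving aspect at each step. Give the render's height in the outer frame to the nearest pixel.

1597 px

Inside the 5412×4059 canvas the render is width-limited at 5412.00 × 3247.20.
Second fit — the 4:3 canvas into 2662×2662 spans the width: 2662.00 × 1996.50 (×0.4919 from 5412×4059).
The render scales with it: height 3247.20 × 0.4919 ≈ 1597.20.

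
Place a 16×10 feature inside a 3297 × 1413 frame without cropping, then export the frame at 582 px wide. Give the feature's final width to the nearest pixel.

Fitted into 3297×1413, the feature spans the height; its width is 1413 × 16/10 ≈ 2260.80 px.
Resizing to 582 px wide multiplies everything by 0.1765: 2260.80 → 399.09 px.

399 px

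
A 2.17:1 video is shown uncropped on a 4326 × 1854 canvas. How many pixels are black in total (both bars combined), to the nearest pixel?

2.17:1 is narrower than 21:9, so it spans the full height.
Content width = 1854 × 2.170 ≈ 4023.1800 px.
Leftover width: 4326 − 4023.1800 = 302.8200 px.
Bar area = 302.8200 × 1854 ≈ 561428 px.

561428 pixels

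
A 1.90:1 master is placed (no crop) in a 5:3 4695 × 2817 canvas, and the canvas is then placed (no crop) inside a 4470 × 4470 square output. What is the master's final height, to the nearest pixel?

Inside the 4695×2817 canvas the master is width-limited at 4695.00 × 2471.05.
5:3 in 4470×4470: fills the width, so the intermediate becomes 4470.00 × 2682.00 — a scale of ×0.9521.
So the master's height is 2471.05 × 0.9521 ≈ 2352.63.

2353 px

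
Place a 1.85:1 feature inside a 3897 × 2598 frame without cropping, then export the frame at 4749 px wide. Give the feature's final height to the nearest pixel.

2567 px

At 3897×2598 the feature is width-limited, so height = 3897 / 1.850 ≈ 2106.49 px.
Scaling 3897 → 4749 is ×1.2186, so the height becomes 2106.49 × 1.2186 ≈ 2567.03 px.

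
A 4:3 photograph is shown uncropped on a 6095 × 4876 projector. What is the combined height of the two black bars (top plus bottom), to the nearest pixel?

4:3 (1.333) > 5:4 (1.250), so the photograph fills the width.
Content height = 6095 × 3/4 ≈ 4571.25 px.
Black = 4876 − 4571.25 = 304.75 px.

305 px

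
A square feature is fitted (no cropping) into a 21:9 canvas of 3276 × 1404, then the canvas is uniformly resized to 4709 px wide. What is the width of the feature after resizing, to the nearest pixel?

At 3276×1404 the feature is height-limited, so width = 1404 × 1/1 ≈ 1404.00 px.
Resizing to 4709 px wide multiplies everything by 1.4374: 1404.00 → 2018.14 px.

2018 px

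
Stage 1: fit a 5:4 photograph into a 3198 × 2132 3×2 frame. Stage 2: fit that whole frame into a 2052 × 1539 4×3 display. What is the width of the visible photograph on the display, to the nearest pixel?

Inside the 3198×2132 canvas the photograph is height-limited at 2665.00 × 2132.00.
Second fit — the 3×2 canvas into 2052×1539 spans the width: 2052.00 × 1368.00 (×0.6417 from 3198×2132).
Applying the same ×0.6417: 2665.00 → 1710.00.

1710 px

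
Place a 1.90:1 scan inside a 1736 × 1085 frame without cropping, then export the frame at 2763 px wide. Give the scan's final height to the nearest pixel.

1454 px

In the 1736×1085 frame the scan fills the width: height = 1736 / 1.900 ≈ 913.68 px.
Resizing to 2763 px wide multiplies everything by 1.5916: 913.68 → 1454.21 px.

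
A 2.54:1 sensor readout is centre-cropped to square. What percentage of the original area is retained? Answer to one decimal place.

Going from 2.54:1 to square means cutting width while keeping height.
(1.000)/(2.540) ≈ 0.394 of the area survives.

39.4%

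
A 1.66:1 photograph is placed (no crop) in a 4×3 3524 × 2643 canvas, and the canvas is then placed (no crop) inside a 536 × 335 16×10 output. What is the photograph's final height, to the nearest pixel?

269 px

First fit — 1.66:1 into 3524×2643 spans the width: 3524.00 × 2122.89.
Second fit — the 4×3 canvas into 536×335 spans the height: 446.67 × 335.00 (×0.1267 from 3524×2643).
The photograph scales with it: height 2122.89 × 0.1267 ≈ 269.08.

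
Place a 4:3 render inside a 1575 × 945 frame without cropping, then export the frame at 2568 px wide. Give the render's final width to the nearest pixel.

2054 px

Fitted into 1575×945, the render spans the height; its width is 945 × 4/3 ≈ 1260.00 px.
The frame scales by 2568/1575 = 1.6305; 1260.00 × 1.6305 ≈ 2054.40 px.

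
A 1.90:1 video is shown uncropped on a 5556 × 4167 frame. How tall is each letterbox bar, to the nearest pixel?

621 px

1.90:1 is wider than 4×3, so it spans the full width.
The video is 5556 / 1.900 ≈ 2924.21 px tall.
4167 − 2924.21 = 1242.79 px of bars (621.39 each).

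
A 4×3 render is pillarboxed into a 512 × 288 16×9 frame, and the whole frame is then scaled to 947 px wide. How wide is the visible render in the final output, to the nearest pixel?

Fitted into 512×288, the render spans the height; its width is 288 × 4/3 ≈ 384.00 px.
Scaling 512 → 947 is ×1.8496, so the width becomes 384.00 × 1.8496 ≈ 710.25 px.

710 px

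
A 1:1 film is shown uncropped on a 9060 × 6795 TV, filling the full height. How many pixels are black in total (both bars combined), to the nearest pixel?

That makes the image 6795.0000 px wide (6795 × 1/1).
9060 − 6795.0000 = 2265.0000 px of bars.
Bar area = 2265.0000 × 6795 ≈ 15390675 px.

15390675 pixels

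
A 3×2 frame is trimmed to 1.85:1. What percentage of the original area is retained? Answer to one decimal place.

81.1%

Going from 3×2 to 1.85:1 means cutting height while keeping width.
Area ratio = (1.500)/(1.850) = 81.08% retained.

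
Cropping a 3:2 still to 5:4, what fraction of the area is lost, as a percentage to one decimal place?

16.7%

The height stays; only width is cut (since 5:4 is narrower than 3:2).
Fraction kept = (1.250)/(1.500) ≈ 83.33%, so 16.67% is lost.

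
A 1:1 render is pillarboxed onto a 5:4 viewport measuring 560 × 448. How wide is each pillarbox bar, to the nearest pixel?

56 px

Since 1.000 < 1.250, the render is height-limited.
That makes the image 448.00 px wide (448 × 1/1).
560 − 448.00 = 112.00 px of bars (56.00 each).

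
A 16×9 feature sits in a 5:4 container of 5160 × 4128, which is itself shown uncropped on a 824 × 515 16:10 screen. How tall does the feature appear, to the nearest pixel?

First fit — 16×9 into 5160×4128 spans the width: 5160.00 × 2902.50.
Second fit — the 5:4 canvas into 824×515 spans the height: 643.75 × 515.00 (×0.1248 from 5160×4128).
So the feature's height is 2902.50 × 0.1248 ≈ 362.11.

362 px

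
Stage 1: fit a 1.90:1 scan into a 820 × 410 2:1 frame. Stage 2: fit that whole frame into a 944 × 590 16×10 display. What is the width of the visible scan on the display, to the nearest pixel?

1.90:1 in 820×410: fills the height, so the scan is 779.00 × 410.00.
The 2:1 canvas is width-limited in 944×590, giving 944.00 × 472.00; scale factor 1.1512.
The scan scales with it: width 779.00 × 1.1512 ≈ 896.80.

897 px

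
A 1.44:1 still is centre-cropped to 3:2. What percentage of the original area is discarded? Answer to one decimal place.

3:2 is wider than 1.44:1, so the crop keeps the full width and trims the height.
Fraction kept = (1.440)/(1.500) ≈ 96.00%, so 4.00% is lost.

4.0%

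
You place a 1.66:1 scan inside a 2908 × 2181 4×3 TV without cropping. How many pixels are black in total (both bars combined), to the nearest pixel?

1248093 pixels

Since 1.660 > 1.333, the scan is width-limited.
Content height = 2908 / 1.660 ≈ 1751.8072 px.
Black = 2181 − 1751.8072 = 429.1928 px.
Across the 2908-px span: 429.1928 × 2908 ≈ 1248093 px.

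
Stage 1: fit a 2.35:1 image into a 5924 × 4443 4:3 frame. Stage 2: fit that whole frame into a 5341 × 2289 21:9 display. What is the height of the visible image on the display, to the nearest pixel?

Inside the 5924×4443 canvas the image is width-limited at 5924.00 × 2520.85.
4:3 in 5341×2289: fills the height, so the intermediate becomes 3052.00 × 2289.00 — a scale of ×0.5152.
The image scales with it: height 2520.85 × 0.5152 ≈ 1298.72.

1299 px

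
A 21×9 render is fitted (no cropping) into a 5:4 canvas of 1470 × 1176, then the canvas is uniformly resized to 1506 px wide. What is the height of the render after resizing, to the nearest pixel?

In the 1470×1176 frame the render fills the width: height = 1470 × 9/21 ≈ 630.00 px.
The frame scales by 1506/1470 = 1.0245; 630.00 × 1.0245 ≈ 645.43 px.

645 px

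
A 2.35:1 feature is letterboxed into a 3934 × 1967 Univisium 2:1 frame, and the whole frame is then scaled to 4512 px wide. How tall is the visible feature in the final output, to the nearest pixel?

In the 3934×1967 frame the feature fills the width: height = 3934 / 2.350 ≈ 1674.04 px.
The frame scales by 4512/3934 = 1.1469; 1674.04 × 1.1469 ≈ 1920.00 px.

1920 px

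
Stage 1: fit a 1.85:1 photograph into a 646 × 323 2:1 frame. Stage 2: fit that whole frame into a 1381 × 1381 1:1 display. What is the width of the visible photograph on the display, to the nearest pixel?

1277 px

1.85:1 in 646×323: fills the height, so the photograph is 597.55 × 323.00.
Second fit — the 2:1 canvas into 1381×1381 spans the width: 1381.00 × 690.50 (×2.1378 from 646×323).
So the photograph's width is 597.55 × 2.1378 ≈ 1277.42.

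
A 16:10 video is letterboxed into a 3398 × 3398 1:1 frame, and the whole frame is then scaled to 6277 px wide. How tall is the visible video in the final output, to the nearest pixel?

3923 px

At 3398×3398 the video is width-limited, so height = 3398 × 10/16 ≈ 2123.75 px.
The frame scales by 6277/3398 = 1.8473; 2123.75 × 1.8473 ≈ 3923.12 px.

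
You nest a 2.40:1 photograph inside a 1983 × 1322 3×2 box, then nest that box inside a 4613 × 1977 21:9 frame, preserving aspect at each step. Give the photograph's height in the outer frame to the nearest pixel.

1236 px

2.40:1 in 1983×1322: fills the width, so the photograph is 1983.00 × 826.25.
Second fit — the 3×2 canvas into 4613×1977 spans the height: 2965.50 × 1977.00 (×1.4955 from 1983×1322).
So the photograph's height is 826.25 × 1.4955 ≈ 1235.62.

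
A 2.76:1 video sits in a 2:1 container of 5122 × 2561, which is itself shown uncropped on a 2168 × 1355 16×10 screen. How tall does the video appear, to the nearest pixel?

2.76:1 in 5122×2561: fills the width, so the video is 5122.00 × 1855.80.
2:1 in 2168×1355: fills the width, so the intermediate becomes 2168.00 × 1084.00 — a scale of ×0.4233.
The video scales with it: height 1855.80 × 0.4233 ≈ 785.51.

786 px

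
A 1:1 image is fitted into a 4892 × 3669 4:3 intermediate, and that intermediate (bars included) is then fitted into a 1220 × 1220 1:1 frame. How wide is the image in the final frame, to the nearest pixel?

915 px

First fit — 1:1 into 4892×3669 spans the height: 3669.00 × 3669.00.
Second fit — the 4:3 canvas into 1220×1220 spans the width: 1220.00 × 915.00 (×0.2494 from 4892×3669).
So the image's width is 3669.00 × 0.2494 ≈ 915.00.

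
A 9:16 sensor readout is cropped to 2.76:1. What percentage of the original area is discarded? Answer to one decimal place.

The width stays; only height is cut (since 2.76:1 is wider than 9:16).
Fraction kept = (0.562)/(2.760) ≈ 20.38%, so 79.62% is lost.

79.6%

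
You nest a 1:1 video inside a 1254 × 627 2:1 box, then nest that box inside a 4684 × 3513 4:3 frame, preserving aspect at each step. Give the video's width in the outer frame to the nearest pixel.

First fit — 1:1 into 1254×627 spans the height: 627.00 × 627.00.
The 2:1 canvas is width-limited in 4684×3513, giving 4684.00 × 2342.00; scale factor 3.7352.
The video scales with it: width 627.00 × 3.7352 ≈ 2342.00.

2342 px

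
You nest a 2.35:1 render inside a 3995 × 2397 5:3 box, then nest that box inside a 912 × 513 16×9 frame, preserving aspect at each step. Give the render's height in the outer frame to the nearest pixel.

364 px

2.35:1 in 3995×2397: fills the width, so the render is 3995.00 × 1700.00.
5:3 in 912×513: fills the height, so the intermediate becomes 855.00 × 513.00 — a scale of ×0.2140.
Applying the same ×0.2140: 1700.00 → 363.83.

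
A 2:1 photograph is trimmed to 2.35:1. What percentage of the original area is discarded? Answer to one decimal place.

2.35:1 is wider than 2:1, so the crop keeps the full width and trims the height.
(2.000)/(2.350) ≈ 0.851 of the area survives, leaving 14.89% discarded.

14.9%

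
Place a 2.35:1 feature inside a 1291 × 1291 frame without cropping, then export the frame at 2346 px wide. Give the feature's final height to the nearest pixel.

In the 1291×1291 frame the feature fills the width: height = 1291 / 2.350 ≈ 549.36 px.
The frame scales by 2346/1291 = 1.8172; 549.36 × 1.8172 ≈ 998.30 px.

998 px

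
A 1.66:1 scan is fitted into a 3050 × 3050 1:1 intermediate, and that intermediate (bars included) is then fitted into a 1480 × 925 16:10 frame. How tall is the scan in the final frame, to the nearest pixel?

557 px

First fit — 1.66:1 into 3050×3050 spans the width: 3050.00 × 1837.35.
The 1:1 canvas is height-limited in 1480×925, giving 925.00 × 925.00; scale factor 0.3033.
Applying the same ×0.3033: 1837.35 → 557.23.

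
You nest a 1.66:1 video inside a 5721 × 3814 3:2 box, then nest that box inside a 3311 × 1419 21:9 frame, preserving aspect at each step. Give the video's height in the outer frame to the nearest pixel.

1282 px

Inside the 5721×3814 canvas the video is width-limited at 5721.00 × 3446.39.
The 3:2 canvas is height-limited in 3311×1419, giving 2128.50 × 1419.00; scale factor 0.3721.
Applying the same ×0.3721: 3446.39 → 1282.23.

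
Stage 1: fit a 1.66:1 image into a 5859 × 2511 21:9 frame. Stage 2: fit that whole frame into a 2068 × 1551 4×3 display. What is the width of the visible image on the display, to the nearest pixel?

1471 px

First fit — 1.66:1 into 5859×2511 spans the height: 4168.26 × 2511.00.
The 21:9 canvas is width-limited in 2068×1551, giving 2068.00 × 886.29; scale factor 0.3530.
The image scales with it: width 4168.26 × 0.3530 ≈ 1471.23.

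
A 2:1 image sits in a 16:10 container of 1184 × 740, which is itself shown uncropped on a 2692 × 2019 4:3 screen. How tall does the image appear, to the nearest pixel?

Inside the 1184×740 canvas the image is width-limited at 1184.00 × 592.00.
Second fit — the 16:10 canvas into 2692×2019 spans the width: 2692.00 × 1682.50 (×2.2736 from 1184×740).
The image scales with it: height 592.00 × 2.2736 ≈ 1346.00.

1346 px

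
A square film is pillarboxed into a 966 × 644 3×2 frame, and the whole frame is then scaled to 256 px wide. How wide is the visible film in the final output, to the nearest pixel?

At 966×644 the film is height-limited, so width = 644 × 1/1 ≈ 644.00 px.
Resizing to 256 px wide multiplies everything by 0.2650: 644.00 → 170.67 px.

171 px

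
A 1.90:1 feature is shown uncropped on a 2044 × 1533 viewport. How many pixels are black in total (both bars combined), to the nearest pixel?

Since 1.900 > 1.333, the feature is width-limited.
The feature is 2044 / 1.900 ≈ 1075.7895 px tall.
Leftover height: 1533 − 1075.7895 = 457.2105 px.
Bar area = 457.2105 × 2044 ≈ 934538 px.

934538 pixels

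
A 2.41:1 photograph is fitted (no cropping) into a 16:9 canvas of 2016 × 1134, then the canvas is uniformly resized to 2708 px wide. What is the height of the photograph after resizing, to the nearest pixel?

1124 px

At 2016×1134 the photograph is width-limited, so height = 2016 / 2.410 ≈ 836.51 px.
Scaling 2016 → 2708 is ×1.3433, so the height becomes 836.51 × 1.3433 ≈ 1123.65 px.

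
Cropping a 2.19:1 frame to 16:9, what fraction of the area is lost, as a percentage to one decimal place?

Going from 2.19:1 to 16:9 means cutting width while keeping height.
(1.778)/(2.190) ≈ 0.812 of the area survives, leaving 18.82% discarded.

18.8%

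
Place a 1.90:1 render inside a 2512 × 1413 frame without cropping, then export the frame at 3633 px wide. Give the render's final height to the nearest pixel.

1912 px

At 2512×1413 the render is width-limited, so height = 2512 / 1.900 ≈ 1322.11 px.
Scaling 2512 → 3633 is ×1.4463, so the height becomes 1322.11 × 1.4463 ≈ 1912.11 px.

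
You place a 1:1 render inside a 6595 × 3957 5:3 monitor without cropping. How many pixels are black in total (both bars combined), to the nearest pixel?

1:1 is narrower than 5:3, so it spans the full height.
The render is 3957 × 1/1 ≈ 3957.0000 px wide.
Black = 6595 − 3957.0000 = 2638.0000 px.
That's 2638.0000 × 3957 ≈ 10438566 black pixels.

10438566 pixels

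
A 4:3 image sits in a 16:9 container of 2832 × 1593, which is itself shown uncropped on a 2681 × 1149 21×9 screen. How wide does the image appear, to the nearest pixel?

1532 px

First fit — 4:3 into 2832×1593 spans the height: 2124.00 × 1593.00.
16:9 in 2681×1149: fills the height, so the intermediate becomes 2042.67 × 1149.00 — a scale of ×0.7213.
Applying the same ×0.7213: 2124.00 → 1532.00.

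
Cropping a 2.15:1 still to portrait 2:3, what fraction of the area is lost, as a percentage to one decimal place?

The height stays; only width is cut (since portrait 2:3 is narrower than 2.15:1).
(0.667)/(2.150) ≈ 0.310 of the area survives, leaving 68.99% discarded.

69.0%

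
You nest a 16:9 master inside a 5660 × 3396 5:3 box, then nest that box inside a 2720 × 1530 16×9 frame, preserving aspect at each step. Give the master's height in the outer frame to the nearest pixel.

First fit — 16:9 into 5660×3396 spans the width: 5660.00 × 3183.75.
5:3 in 2720×1530: fills the height, so the intermediate becomes 2550.00 × 1530.00 — a scale of ×0.4505.
So the master's height is 3183.75 × 0.4505 ≈ 1434.38.

1434 px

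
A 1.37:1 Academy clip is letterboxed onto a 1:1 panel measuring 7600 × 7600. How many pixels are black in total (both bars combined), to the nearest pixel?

1.37:1 Academy is wider than 1:1, so it spans the full width.
That makes the image 5547.4453 px tall (7600 / 1.370).
7600 − 5547.4453 = 2052.5547 px of bars.
That's 2052.5547 × 7600 ≈ 15599416 black pixels.

15599416 pixels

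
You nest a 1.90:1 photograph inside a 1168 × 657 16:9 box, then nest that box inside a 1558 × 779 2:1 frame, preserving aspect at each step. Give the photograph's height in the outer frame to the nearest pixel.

729 px

Inside the 1168×657 canvas the photograph is width-limited at 1168.00 × 614.74.
16:9 in 1558×779: fills the height, so the intermediate becomes 1384.89 × 779.00 — a scale of ×1.1857.
The photograph scales with it: height 614.74 × 1.1857 ≈ 728.89.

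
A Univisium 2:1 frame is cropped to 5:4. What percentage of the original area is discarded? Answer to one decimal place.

5:4 is narrower than Univisium 2:1, so the crop keeps the full height and trims the width.
(1.250)/(2.000) ≈ 0.625 of the area survives, leaving 37.50% discarded.

37.5%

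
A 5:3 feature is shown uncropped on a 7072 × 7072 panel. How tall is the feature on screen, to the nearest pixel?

4243 px

5:3 is wider than square, so it spans the full width.
That makes the image 4243.20 px tall (7072 × 3/5).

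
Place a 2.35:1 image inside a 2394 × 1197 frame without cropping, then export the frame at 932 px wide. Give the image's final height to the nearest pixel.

Fitted into 2394×1197, the image spans the width; its height is 2394 / 2.350 ≈ 1018.72 px.
Scaling 2394 → 932 is ×0.3893, so the height becomes 1018.72 × 0.3893 ≈ 396.60 px.

397 px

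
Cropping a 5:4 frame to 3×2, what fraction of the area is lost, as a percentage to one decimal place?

Going from 5:4 to 3×2 means cutting height while keeping width.
(1.250)/(1.500) ≈ 0.833 of the area survives, leaving 16.67% discarded.

16.7%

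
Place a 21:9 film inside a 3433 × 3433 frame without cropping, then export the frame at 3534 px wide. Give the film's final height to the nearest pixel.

1515 px

Fitted into 3433×3433, the film spans the width; its height is 3433 × 9/21 ≈ 1471.29 px.
Scaling 3433 → 3534 is ×1.0294, so the height becomes 1471.29 × 1.0294 ≈ 1514.57 px.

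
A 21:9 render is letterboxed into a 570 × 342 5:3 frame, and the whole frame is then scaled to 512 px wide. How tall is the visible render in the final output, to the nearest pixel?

219 px

In the 570×342 frame the render fills the width: height = 570 × 9/21 ≈ 244.29 px.
The frame scales by 512/570 = 0.8982; 244.29 × 0.8982 ≈ 219.43 px.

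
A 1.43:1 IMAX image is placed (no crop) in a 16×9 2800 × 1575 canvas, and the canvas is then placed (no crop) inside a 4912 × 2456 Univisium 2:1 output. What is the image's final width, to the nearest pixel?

First fit — 1.43:1 IMAX into 2800×1575 spans the height: 2252.25 × 1575.00.
Second fit — the 16×9 canvas into 4912×2456 spans the height: 4366.22 × 2456.00 (×1.5594 from 2800×1575).
The image scales with it: width 2252.25 × 1.5594 ≈ 3512.08.

3512 px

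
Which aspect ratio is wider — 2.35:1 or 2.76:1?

2.76:1

2.35 and 2.76; 2.76 > 2.35.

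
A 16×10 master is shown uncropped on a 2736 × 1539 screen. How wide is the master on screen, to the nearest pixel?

2462 px

16×10 (1.600) < 16:9 (1.778), so the master fills the height.
The master is 1539 × 16/10 ≈ 2462.40 px wide.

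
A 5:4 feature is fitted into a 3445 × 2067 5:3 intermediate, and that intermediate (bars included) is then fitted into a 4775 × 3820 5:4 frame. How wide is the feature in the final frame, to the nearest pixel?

First fit — 5:4 into 3445×2067 spans the height: 2583.75 × 2067.00.
The 5:3 canvas is width-limited in 4775×3820, giving 4775.00 × 2865.00; scale factor 1.3861.
So the feature's width is 2583.75 × 1.3861 ≈ 3581.25.

3581 px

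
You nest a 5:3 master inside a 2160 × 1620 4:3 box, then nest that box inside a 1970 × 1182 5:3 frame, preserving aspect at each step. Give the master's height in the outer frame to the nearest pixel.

5:3 in 2160×1620: fills the width, so the master is 2160.00 × 1296.00.
4:3 in 1970×1182: fills the height, so the intermediate becomes 1576.00 × 1182.00 — a scale of ×0.7296.
The master scales with it: height 1296.00 × 0.7296 ≈ 945.60.

946 px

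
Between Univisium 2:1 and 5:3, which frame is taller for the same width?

Univisium 2:1 = 2 and 5:3 = 1.667; 2 > 1.667. The smaller width-to-height ratio is the taller frame.

5:3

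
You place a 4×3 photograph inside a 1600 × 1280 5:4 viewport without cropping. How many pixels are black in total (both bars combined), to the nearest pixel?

128000 pixels

4×3 (1.333) > 5:4 (1.250), so the photograph fills the width.
That makes the image 1200.0000 px tall (1600 × 3/4).
Leftover height: 1280 − 1200.0000 = 80.0000 px.
Bar area = 80.0000 × 1600 ≈ 128000 px.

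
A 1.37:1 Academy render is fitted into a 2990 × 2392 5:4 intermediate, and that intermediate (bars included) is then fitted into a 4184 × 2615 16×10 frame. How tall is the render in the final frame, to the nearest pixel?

1.37:1 Academy in 2990×2392: fills the width, so the render is 2990.00 × 2182.48.
Second fit — the 5:4 canvas into 4184×2615 spans the height: 3268.75 × 2615.00 (×1.0932 from 2990×2392).
Applying the same ×1.0932: 2182.48 → 2385.95.

2386 px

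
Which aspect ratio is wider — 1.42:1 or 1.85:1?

1.85:1

1.42 and 1.85; 1.85 > 1.42.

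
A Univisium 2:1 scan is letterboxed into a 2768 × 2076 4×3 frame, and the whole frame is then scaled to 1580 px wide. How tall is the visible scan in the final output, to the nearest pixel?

790 px

At 2768×2076 the scan is width-limited, so height = 2768 × 1/2 ≈ 1384.00 px.
Resizing to 1580 px wide multiplies everything by 0.5708: 1384.00 → 790.00 px.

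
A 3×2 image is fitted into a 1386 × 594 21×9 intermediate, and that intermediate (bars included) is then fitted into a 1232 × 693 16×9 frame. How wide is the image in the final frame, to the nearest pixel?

First fit — 3×2 into 1386×594 spans the height: 891.00 × 594.00.
The 21×9 canvas is width-limited in 1232×693, giving 1232.00 × 528.00; scale factor 0.8889.
So the image's width is 891.00 × 0.8889 ≈ 792.00.

792 px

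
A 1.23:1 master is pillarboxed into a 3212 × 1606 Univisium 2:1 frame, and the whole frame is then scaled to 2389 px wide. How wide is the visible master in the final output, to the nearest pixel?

At 3212×1606 the master is height-limited, so width = 1606 × 1.230 ≈ 1975.38 px.
Resizing to 2389 px wide multiplies everything by 0.7438: 1975.38 → 1469.23 px.

1469 px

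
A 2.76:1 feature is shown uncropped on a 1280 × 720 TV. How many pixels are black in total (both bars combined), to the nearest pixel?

Since 2.760 > 1.778, the feature is width-limited.
The feature is 1280 / 2.760 ≈ 463.7681 px tall.
720 − 463.7681 = 256.2319 px of bars.
Across the 1280-px span: 256.2319 × 1280 ≈ 327977 px.

327977 pixels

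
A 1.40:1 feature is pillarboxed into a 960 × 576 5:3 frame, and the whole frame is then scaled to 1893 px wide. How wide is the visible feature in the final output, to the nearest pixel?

1590 px

Fitted into 960×576, the feature spans the height; its width is 576 × 1.400 ≈ 806.40 px.
Scaling 960 → 1893 is ×1.9719, so the width becomes 806.40 × 1.9719 ≈ 1590.12 px.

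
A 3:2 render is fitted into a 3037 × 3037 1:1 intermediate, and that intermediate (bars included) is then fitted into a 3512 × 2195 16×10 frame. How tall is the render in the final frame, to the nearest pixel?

First fit — 3:2 into 3037×3037 spans the width: 3037.00 × 2024.67.
1:1 in 3512×2195: fills the height, so the intermediate becomes 2195.00 × 2195.00 — a scale of ×0.7228.
Applying the same ×0.7228: 2024.67 → 1463.33.

1463 px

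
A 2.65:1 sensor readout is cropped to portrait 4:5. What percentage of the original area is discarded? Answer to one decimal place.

69.8%

Going from 2.65:1 to portrait 4:5 means cutting width while keeping height.
(0.800)/(2.650) ≈ 0.302 of the area survives, leaving 69.81% discarded.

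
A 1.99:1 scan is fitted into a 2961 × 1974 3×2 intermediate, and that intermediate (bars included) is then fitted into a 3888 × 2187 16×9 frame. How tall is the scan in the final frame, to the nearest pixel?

1648 px

First fit — 1.99:1 into 2961×1974 spans the width: 2961.00 × 1487.94.
3×2 in 3888×2187: fills the height, so the intermediate becomes 3280.50 × 2187.00 — a scale of ×1.1079.
So the scan's height is 1487.94 × 1.1079 ≈ 1648.49.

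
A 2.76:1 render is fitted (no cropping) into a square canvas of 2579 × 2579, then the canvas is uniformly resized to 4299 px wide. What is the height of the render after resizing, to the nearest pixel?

1558 px

At 2579×2579 the render is width-limited, so height = 2579 / 2.760 ≈ 934.42 px.
Scaling 2579 → 4299 is ×1.6669, so the height becomes 934.42 × 1.6669 ≈ 1557.61 px.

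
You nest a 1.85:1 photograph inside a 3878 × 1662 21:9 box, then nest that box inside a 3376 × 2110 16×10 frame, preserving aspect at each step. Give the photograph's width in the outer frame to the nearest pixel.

2677 px

1.85:1 in 3878×1662: fills the height, so the photograph is 3074.70 × 1662.00.
The 21:9 canvas is width-limited in 3376×2110, giving 3376.00 × 1446.86; scale factor 0.8706.
Applying the same ×0.8706: 3074.70 → 2676.69.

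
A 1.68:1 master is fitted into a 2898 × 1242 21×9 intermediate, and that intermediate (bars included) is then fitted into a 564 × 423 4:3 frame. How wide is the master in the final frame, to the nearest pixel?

406 px

First fit — 1.68:1 into 2898×1242 spans the height: 2086.56 × 1242.00.
Second fit — the 21×9 canvas into 564×423 spans the width: 564.00 × 241.71 (×0.1946 from 2898×1242).
The master scales with it: width 2086.56 × 0.1946 ≈ 406.08.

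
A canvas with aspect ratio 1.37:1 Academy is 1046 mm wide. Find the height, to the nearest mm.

At 1.37:1 Academy, 1046 / 1.370 ≈ 763.50.

764 mm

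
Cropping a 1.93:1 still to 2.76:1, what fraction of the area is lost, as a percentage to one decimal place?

The width stays; only height is cut (since 2.76:1 is wider than 1.93:1).
Fraction kept = (1.930)/(2.760) ≈ 69.93%, so 30.07% is lost.

30.1%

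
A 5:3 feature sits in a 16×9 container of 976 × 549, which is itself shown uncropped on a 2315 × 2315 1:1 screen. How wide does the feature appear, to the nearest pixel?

2170 px

5:3 in 976×549: fills the height, so the feature is 915.00 × 549.00.
The 16×9 canvas is width-limited in 2315×2315, giving 2315.00 × 1302.19; scale factor 2.3719.
The feature scales with it: width 915.00 × 2.3719 ≈ 2170.31.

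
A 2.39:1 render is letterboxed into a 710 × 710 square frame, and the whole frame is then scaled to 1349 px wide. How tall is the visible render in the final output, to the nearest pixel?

At 710×710 the render is width-limited, so height = 710 / 2.390 ≈ 297.07 px.
Scaling 710 → 1349 is ×1.9000, so the height becomes 297.07 × 1.9000 ≈ 564.44 px.

564 px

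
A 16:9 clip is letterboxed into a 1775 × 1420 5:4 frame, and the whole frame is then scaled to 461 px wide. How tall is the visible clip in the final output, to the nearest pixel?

At 1775×1420 the clip is width-limited, so height = 1775 × 9/16 ≈ 998.44 px.
Scaling 1775 → 461 is ×0.2597, so the height becomes 998.44 × 0.2597 ≈ 259.31 px.

259 px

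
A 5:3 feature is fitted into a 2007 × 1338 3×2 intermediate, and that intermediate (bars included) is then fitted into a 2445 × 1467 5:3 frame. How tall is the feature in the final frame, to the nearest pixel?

5:3 in 2007×1338: fills the width, so the feature is 2007.00 × 1204.20.
3×2 in 2445×1467: fills the height, so the intermediate becomes 2200.50 × 1467.00 — a scale of ×1.0964.
So the feature's height is 1204.20 × 1.0964 ≈ 1320.30.

1320 px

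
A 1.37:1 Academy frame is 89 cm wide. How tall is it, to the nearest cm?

65 cm

Height = 89 / 1.370 = 64.96.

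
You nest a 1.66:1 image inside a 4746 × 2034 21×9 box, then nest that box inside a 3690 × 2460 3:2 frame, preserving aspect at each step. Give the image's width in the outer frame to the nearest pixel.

First fit — 1.66:1 into 4746×2034 spans the height: 3376.44 × 2034.00.
The 21×9 canvas is width-limited in 3690×2460, giving 3690.00 × 1581.43; scale factor 0.7775.
So the image's width is 3376.44 × 0.7775 ≈ 2625.17.

2625 px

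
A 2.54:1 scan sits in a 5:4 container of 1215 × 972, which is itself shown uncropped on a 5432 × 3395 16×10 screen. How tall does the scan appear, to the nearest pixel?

2.54:1 in 1215×972: fills the width, so the scan is 1215.00 × 478.35.
5:4 in 5432×3395: fills the height, so the intermediate becomes 4243.75 × 3395.00 — a scale of ×3.4928.
The scan scales with it: height 478.35 × 3.4928 ≈ 1670.77.

1671 px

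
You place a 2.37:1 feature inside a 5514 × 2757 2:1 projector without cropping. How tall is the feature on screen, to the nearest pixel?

2.37:1 (2.370) > 2:1 (2.000), so the feature fills the width.
Content height = 5514 / 2.370 ≈ 2326.58 px.

2327 px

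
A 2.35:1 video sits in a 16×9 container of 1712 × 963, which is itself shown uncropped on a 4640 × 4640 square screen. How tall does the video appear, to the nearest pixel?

1974 px

Inside the 1712×963 canvas the video is width-limited at 1712.00 × 728.51.
The 16×9 canvas is width-limited in 4640×4640, giving 4640.00 × 2610.00; scale factor 2.7103.
The video scales with it: height 728.51 × 2.7103 ≈ 1974.47.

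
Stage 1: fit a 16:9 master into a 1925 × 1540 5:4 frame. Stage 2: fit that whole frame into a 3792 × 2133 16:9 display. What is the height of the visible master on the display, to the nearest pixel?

16:9 in 1925×1540: fills the width, so the master is 1925.00 × 1082.81.
Second fit — the 5:4 canvas into 3792×2133 spans the height: 2666.25 × 2133.00 (×1.3851 from 1925×1540).
The master scales with it: height 1082.81 × 1.3851 ≈ 1499.77.

1500 px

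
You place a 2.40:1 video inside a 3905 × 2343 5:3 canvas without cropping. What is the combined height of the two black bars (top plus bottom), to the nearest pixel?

Since 2.400 > 1.667, the video is width-limited.
That makes the image 1627.08 px tall (3905 / 2.400).
Black = 2343 − 1627.08 = 715.92 px.

716 px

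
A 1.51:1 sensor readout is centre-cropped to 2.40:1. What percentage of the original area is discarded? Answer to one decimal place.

37.1%

Going from 1.51:1 to 2.40:1 means cutting height while keeping width.
(1.510)/(2.400) ≈ 0.629 of the area survives, leaving 37.08% discarded.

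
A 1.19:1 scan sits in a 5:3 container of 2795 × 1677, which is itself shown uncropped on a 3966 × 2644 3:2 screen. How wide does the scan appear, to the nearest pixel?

Inside the 2795×1677 canvas the scan is height-limited at 1995.63 × 1677.00.
5:3 in 3966×2644: fills the width, so the intermediate becomes 3966.00 × 2379.60 — a scale of ×1.4190.
The scan scales with it: width 1995.63 × 1.4190 ≈ 2831.72.

2832 px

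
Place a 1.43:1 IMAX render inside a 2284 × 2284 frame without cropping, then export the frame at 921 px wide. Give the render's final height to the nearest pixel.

644 px

In the 2284×2284 frame the render fills the width: height = 2284 / 1.430 ≈ 1597.20 px.
Resizing to 921 px wide multiplies everything by 0.4032: 1597.20 → 644.06 px.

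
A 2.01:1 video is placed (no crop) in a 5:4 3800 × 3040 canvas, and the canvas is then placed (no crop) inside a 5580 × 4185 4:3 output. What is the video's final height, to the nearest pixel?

First fit — 2.01:1 into 3800×3040 spans the width: 3800.00 × 1890.55.
Second fit — the 5:4 canvas into 5580×4185 spans the height: 5231.25 × 4185.00 (×1.3766 from 3800×3040).
Applying the same ×1.3766: 1890.55 → 2602.61.

2603 px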